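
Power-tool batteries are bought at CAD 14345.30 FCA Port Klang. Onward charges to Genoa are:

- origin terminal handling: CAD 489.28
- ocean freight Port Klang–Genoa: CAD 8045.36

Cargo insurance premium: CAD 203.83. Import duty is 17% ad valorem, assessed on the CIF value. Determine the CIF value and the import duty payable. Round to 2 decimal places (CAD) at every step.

CIF = FCA price + pre-shipment costs + freight + insurance
CIF = 14345.30 + 489.28 + 8045.36 + 203.83 = 23083.77
Import duty = 23083.77 × 17% = 3924.24

CIF value: CAD 23083.77; import duty: CAD 3924.24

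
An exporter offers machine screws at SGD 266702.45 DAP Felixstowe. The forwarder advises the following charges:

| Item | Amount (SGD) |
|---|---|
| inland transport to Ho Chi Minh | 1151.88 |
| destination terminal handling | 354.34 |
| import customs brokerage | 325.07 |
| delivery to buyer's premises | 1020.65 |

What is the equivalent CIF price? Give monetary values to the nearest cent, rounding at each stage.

CIF price: SGD 265327.46

Not relevant to the conversion: inland to port — on the seller under both DAP and CIF; already in the DAP price and stays in the CIF price. brokerage — on the buyer under both terms; not part of either seller's price.
From DAP to CIF, the seller no longer bears: destination terminal, delivery.
CIF price = 266702.45 − 354.34 − 1020.65 = 265327.46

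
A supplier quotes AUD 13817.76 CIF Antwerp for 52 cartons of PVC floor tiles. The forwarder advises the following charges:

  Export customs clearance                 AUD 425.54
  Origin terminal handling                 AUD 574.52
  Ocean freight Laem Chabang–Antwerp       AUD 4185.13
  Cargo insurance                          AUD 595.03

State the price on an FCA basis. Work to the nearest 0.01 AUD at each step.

Not relevant to the conversion: export clearance — on the seller under both CIF and FCA; already in the CIF price and stays in the FCA price.
From CIF to FCA, the seller no longer bears: origin terminal, freight, insurance.
FCA price = 13817.76 − 574.52 − 4185.13 − 595.03 = 8463.08

FCA price: AUD 8463.08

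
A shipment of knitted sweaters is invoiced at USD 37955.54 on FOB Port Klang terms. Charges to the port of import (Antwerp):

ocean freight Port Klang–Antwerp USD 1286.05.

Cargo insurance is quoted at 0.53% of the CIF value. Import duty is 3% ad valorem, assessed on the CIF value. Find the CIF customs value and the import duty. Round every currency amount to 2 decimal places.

Let C be the CIF value. C = FOB price + freight + 0.53% × C
C − 0.53% × C = 37955.54 + 1286.05
0.9947 × C = 39241.59
C = 39241.59 / 0.9947 = 39450.68
Insurance premium = 0.53% × 39450.68 = 209.09
Import duty = 39450.68 × 3% = 1183.52

CIF value: USD 39450.68; import duty: USD 1183.52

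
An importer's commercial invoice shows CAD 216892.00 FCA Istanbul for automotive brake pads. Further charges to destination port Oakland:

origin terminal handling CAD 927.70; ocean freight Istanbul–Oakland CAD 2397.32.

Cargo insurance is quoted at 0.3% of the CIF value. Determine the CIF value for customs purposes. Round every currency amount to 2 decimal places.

Let C be the CIF value. C = FCA price + pre-shipment costs + freight + 0.3% × C
C − 0.3% × C = 216892.00 + 927.70 + 2397.32
0.997 × C = 220217.02
C = 220217.02 / 0.997 = 220879.66
Insurance premium = 0.3% × 220879.66 = 662.64

CIF value: CAD 220879.66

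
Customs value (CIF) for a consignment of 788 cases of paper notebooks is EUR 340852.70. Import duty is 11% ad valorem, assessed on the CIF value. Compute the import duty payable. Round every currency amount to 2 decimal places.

Import duty = 340852.70 × 11% = 37493.80

Import duty: EUR 37493.80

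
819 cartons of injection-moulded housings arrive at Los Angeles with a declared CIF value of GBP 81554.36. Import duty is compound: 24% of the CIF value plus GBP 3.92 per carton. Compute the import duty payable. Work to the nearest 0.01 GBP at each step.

Ad valorem component: 81554.36 × 24% = 19573.05
Specific component: 819 × 3.92 = 3210.48
Import duty = 19573.05 + 3210.48 = 22783.53

Import duty: GBP 22783.53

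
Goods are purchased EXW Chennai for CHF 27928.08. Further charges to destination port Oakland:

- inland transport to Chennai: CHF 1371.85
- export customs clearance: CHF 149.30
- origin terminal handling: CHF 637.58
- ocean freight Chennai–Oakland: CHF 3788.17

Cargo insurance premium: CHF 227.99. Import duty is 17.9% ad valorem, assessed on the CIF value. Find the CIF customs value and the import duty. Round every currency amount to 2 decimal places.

CIF = EXW price + pre-shipment costs + freight + insurance
CIF = 27928.08 + 1371.85 + 149.30 + 637.58 + 3788.17 + 227.99 = 34102.97
Import duty = 34102.97 × 17.9% = 6104.43

CIF value: CHF 34102.97; import duty: CHF 6104.43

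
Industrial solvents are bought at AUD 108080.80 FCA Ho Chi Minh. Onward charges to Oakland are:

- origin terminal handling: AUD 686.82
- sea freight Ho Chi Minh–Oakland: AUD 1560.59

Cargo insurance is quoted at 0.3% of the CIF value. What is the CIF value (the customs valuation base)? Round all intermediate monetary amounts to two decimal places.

Let C be the CIF value. C = FCA price + pre-shipment costs + freight + 0.3% × C
C − 0.3% × C = 108080.80 + 686.82 + 1560.59
0.997 × C = 110328.21
C = 110328.21 / 0.997 = 110660.19
Insurance premium = 0.3% × 110660.19 = 331.98

CIF value: AUD 110660.19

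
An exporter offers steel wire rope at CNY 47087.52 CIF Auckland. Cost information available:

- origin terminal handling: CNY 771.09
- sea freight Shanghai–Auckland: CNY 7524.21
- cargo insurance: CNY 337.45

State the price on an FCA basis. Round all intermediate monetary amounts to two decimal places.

FCA price: CNY 38454.77

From CIF to FCA, the seller no longer bears: origin terminal, freight, insurance.
FCA price = 47087.52 − 771.09 − 7524.21 − 337.45 = 38454.77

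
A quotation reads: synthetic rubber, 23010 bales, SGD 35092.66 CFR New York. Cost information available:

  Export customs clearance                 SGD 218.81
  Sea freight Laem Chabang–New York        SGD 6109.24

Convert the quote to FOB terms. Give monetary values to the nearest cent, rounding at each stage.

Not relevant to the conversion: export clearance — on the seller under both CFR and FOB; already in the CFR price and stays in the FOB price.
From CFR to FOB, the seller no longer bears: freight.
FOB price = 35092.66 − 6109.24 = 28983.42

FOB price: SGD 28983.42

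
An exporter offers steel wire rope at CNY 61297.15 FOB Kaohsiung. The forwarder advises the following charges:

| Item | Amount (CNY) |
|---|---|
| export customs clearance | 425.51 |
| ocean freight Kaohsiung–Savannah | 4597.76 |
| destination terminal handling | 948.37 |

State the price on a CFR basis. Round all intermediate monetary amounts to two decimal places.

Not relevant to the conversion: export clearance — on the seller under both FOB and CFR; already in the FOB price and stays in the CFR price. destination terminal — on the buyer under both terms; not part of either seller's price.
From FOB to CFR, the seller additionally bears: freight.
CFR price = 61297.15 + 4597.76 = 65894.91

CFR price: CNY 65894.91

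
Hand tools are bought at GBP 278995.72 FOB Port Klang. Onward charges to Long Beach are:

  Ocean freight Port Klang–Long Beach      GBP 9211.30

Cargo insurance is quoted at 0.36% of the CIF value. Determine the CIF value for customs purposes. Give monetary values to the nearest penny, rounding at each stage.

CIF value: GBP 289248.31

Let C be the CIF value. C = FOB price + freight + 0.36% × C
C − 0.36% × C = 278995.72 + 9211.30
0.9964 × C = 288207.02
C = 288207.02 / 0.9964 = 289248.31
Insurance premium = 0.36% × 289248.31 = 1041.29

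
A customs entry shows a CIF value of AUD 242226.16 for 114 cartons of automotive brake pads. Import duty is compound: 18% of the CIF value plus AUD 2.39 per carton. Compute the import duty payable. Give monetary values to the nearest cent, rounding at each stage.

Ad valorem component: 242226.16 × 18% = 43600.71
Specific component: 114 × 2.39 = 272.46
Import duty = 43600.71 + 272.46 = 43873.17

Import duty: AUD 43873.17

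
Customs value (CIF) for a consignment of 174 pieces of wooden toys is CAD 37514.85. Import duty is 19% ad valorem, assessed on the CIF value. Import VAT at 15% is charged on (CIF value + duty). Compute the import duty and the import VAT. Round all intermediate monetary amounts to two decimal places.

Import duty: CAD 7127.82; import VAT: CAD 6696.40

Import duty = 37514.85 × 19% = 7127.82
VAT base = CIF + duty = 37514.85 + 7127.82 = 44642.67
Import VAT = 44642.67 × 15% = 6696.40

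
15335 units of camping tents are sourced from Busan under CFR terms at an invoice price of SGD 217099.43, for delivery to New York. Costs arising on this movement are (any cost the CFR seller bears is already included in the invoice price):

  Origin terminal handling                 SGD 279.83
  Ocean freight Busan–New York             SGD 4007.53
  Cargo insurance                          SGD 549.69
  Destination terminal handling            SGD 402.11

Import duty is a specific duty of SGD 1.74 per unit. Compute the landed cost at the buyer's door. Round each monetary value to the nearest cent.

CFR: the seller pays costs through ocean freight to the destination port, but not insurance.
Already in the invoice (seller's account under CFR): origin terminal, freight — exclude.
CIF value = CFR price + insurance = 217099.43 + 549.69 = 217649.12
Import duty = 15335 × 1.74 = 26682.90
Buyer bears: insurance 549.69 + destination terminal 402.11 + duty 26682.90 = 27634.70
Landed cost = invoice 217099.43 + 27634.70 = 244734.13

Total landed cost: SGD 244734.13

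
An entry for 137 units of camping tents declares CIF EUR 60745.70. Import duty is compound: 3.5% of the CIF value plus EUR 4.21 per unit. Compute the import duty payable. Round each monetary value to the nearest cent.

Import duty: EUR 2702.87

Ad valorem component: 60745.70 × 3.5% = 2126.10
Specific component: 137 × 4.21 = 576.77
Import duty = 2126.10 + 576.77 = 2702.87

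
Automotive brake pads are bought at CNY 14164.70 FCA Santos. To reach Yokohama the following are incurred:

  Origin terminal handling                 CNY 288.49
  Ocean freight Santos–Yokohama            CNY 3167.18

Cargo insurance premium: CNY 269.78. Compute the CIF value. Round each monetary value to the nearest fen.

CIF = FCA price + pre-shipment costs + freight + insurance
CIF = 14164.70 + 288.49 + 3167.18 + 269.78 = 17890.15

CIF value: CNY 17890.15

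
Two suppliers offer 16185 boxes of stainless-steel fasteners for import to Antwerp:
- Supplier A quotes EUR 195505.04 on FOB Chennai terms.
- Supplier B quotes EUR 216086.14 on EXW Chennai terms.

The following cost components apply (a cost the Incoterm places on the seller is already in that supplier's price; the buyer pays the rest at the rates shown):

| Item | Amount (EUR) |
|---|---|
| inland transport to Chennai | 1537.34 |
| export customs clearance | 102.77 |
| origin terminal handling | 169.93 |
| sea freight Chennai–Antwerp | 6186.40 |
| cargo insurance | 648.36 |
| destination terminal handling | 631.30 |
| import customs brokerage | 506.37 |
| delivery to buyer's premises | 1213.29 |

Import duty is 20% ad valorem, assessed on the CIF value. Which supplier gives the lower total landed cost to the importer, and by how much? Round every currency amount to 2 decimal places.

Supplier A (FOB):
CIF value = FOB price + freight + insurance = 195505.04 + 6186.40 + 648.36 = 202339.80
Import duty = 202339.80 × 20% = 40467.96
Buyer bears (A): 6186.40 + 648.36 + 631.30 + 506.37 + 1213.29 = 9185.72
Landed cost (A) = invoice 195505.04 + 9185.72 + duty 40467.96 = 245158.72
Supplier B (EXW):
CIF value = EXW price + inland to port + export clearance + origin terminal + freight + insurance = 216086.14 + 1537.34 + 102.77 + 169.93 + 6186.40 + 648.36 = 224730.94
Import duty = 224730.94 × 20% = 44946.19
Buyer bears (B): 1537.34 + 102.77 + 169.93 + 6186.40 + 648.36 + 631.30 + 506.37 + 1213.29 = 10995.76
Landed cost (B) = invoice 216086.14 + 10995.76 + duty 44946.19 = 272028.09
Difference = |245158.72 − 272028.09| = 26869.37

Supplier A is cheaper by EUR 26869.37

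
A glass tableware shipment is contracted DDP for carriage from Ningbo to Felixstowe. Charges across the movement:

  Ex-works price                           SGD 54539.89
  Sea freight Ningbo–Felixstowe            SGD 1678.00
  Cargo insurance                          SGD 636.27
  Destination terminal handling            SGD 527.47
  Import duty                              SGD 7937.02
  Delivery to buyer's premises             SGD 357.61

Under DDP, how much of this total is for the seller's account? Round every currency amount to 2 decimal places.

Seller's account: SGD 65676.26

DDP: the seller bears all costs including import duty.
Seller's account: goods 54539.89 + freight 1678.00 + insurance 636.27 + destination terminal 527.47 + duty 7937.02 + delivery 357.61 = 65676.26
Buyer's account: 0.00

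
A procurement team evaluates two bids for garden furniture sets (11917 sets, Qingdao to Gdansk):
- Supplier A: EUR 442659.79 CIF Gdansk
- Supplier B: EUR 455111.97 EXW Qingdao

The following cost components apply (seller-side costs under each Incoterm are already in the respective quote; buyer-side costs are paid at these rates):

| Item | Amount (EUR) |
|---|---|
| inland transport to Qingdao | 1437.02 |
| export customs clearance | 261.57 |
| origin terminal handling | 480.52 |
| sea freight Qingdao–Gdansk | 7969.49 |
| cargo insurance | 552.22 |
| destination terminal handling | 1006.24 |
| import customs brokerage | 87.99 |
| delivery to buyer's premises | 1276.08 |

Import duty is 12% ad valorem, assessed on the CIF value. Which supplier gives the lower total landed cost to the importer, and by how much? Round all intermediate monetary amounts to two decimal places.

Supplier A (CIF):
The CIF price already equals the CIF value: 442659.79
Import duty = 442659.79 × 12% = 53119.17
Buyer bears (A): 1006.24 + 87.99 + 1276.08 = 2370.31
Landed cost (A) = invoice 442659.79 + 2370.31 + duty 53119.17 = 498149.27
Supplier B (EXW):
CIF value = EXW price + inland to port + export clearance + origin terminal + freight + insurance = 455111.97 + 1437.02 + 261.57 + 480.52 + 7969.49 + 552.22 = 465812.79
Import duty = 465812.79 × 12% = 55897.53
Buyer bears (B): 1437.02 + 261.57 + 480.52 + 7969.49 + 552.22 + 1006.24 + 87.99 + 1276.08 = 13071.13
Landed cost (B) = invoice 455111.97 + 13071.13 + duty 55897.53 = 524080.63
Difference = |498149.27 − 524080.63| = 25931.36

Supplier A is cheaper by EUR 25931.36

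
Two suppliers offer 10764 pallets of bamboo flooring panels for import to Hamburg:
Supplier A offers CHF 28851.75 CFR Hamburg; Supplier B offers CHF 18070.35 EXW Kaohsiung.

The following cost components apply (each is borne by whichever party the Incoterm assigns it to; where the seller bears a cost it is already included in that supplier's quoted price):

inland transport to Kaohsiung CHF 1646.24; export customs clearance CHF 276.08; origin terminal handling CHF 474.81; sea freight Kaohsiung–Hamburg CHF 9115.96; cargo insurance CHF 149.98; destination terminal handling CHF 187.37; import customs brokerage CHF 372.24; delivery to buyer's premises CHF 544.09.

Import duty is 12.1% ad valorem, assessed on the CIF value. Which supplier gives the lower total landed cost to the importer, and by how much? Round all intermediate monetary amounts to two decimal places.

Supplier A is cheaper by CHF 820.22

Supplier A (CFR):
CIF value = CFR price + insurance = 28851.75 + 149.98 = 29001.73
Import duty = 29001.73 × 12.1% = 3509.21
Buyer bears (A): 149.98 + 187.37 + 372.24 + 544.09 = 1253.68
Landed cost (A) = invoice 28851.75 + 1253.68 + duty 3509.21 = 33614.64
Supplier B (EXW):
CIF value = EXW price + inland to port + export clearance + origin terminal + freight + insurance = 18070.35 + 1646.24 + 276.08 + 474.81 + 9115.96 + 149.98 = 29733.42
Import duty = 29733.42 × 12.1% = 3597.74
Buyer bears (B): 1646.24 + 276.08 + 474.81 + 9115.96 + 149.98 + 187.37 + 372.24 + 544.09 = 12766.77
Landed cost (B) = invoice 18070.35 + 12766.77 + duty 3597.74 = 34434.86
Difference = |33614.64 − 34434.86| = 820.22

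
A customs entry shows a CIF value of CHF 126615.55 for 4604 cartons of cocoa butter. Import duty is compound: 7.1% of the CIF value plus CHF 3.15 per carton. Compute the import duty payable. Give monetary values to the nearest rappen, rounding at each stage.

Ad valorem component: 126615.55 × 7.1% = 8989.70
Specific component: 4604 × 3.15 = 14502.60
Import duty = 8989.70 + 14502.60 = 23492.30

Import duty: CHF 23492.30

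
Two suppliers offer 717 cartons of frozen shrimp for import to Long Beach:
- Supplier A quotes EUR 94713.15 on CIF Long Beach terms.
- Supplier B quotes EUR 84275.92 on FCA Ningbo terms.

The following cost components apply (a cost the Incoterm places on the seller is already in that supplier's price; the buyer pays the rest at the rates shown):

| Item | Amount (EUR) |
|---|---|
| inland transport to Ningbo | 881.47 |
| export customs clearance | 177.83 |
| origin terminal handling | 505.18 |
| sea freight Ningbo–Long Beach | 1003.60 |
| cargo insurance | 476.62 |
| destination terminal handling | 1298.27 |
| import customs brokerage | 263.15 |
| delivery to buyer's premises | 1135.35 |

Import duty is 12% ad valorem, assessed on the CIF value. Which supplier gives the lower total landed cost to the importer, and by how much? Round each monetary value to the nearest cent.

Supplier A (CIF):
The CIF price already equals the CIF value: 94713.15
Import duty = 94713.15 × 12% = 11365.58
Buyer bears (A): 1298.27 + 263.15 + 1135.35 = 2696.77
Landed cost (A) = invoice 94713.15 + 2696.77 + duty 11365.58 = 108775.50
Supplier B (FCA):
CIF value = FCA price + origin terminal + freight + insurance = 84275.92 + 505.18 + 1003.60 + 476.62 = 86261.32
Import duty = 86261.32 × 12% = 10351.36
Buyer bears (B): 505.18 + 1003.60 + 476.62 + 1298.27 + 263.15 + 1135.35 = 4682.17
Landed cost (B) = invoice 84275.92 + 4682.17 + duty 10351.36 = 99309.45
Difference = |108775.50 − 99309.45| = 9466.05

Supplier B is cheaper by EUR 9466.05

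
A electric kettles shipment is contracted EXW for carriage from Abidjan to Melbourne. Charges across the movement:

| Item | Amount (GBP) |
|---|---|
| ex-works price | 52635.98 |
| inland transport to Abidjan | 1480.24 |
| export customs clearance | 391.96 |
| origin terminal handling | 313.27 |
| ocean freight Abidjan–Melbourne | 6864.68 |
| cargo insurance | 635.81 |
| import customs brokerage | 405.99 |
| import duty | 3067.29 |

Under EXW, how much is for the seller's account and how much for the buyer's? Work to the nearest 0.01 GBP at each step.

Seller: GBP 52635.98; buyer: GBP 13159.24

EXW: the seller makes goods available at their premises; the buyer bears all onward costs.
Seller's account: goods 52635.98 = 52635.98
Buyer's account: inland to port 1480.24 + export clearance 391.96 + origin terminal 313.27 + freight 6864.68 + insurance 635.81 + brokerage 405.99 + duty 3067.29 = 13159.24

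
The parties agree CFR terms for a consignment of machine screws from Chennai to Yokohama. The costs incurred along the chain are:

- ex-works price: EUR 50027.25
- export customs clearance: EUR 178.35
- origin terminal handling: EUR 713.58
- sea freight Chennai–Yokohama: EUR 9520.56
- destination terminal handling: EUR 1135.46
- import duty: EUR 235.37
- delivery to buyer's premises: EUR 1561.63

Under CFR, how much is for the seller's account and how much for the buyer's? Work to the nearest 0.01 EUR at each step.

Seller: EUR 60439.74; buyer: EUR 2932.46

CFR: the seller pays costs through ocean freight to the destination port, but not insurance.
Seller's account: goods 50027.25 + export clearance 178.35 + origin terminal 713.58 + freight 9520.56 = 60439.74
Buyer's account: destination terminal 1135.46 + duty 235.37 + delivery 1561.63 = 2932.46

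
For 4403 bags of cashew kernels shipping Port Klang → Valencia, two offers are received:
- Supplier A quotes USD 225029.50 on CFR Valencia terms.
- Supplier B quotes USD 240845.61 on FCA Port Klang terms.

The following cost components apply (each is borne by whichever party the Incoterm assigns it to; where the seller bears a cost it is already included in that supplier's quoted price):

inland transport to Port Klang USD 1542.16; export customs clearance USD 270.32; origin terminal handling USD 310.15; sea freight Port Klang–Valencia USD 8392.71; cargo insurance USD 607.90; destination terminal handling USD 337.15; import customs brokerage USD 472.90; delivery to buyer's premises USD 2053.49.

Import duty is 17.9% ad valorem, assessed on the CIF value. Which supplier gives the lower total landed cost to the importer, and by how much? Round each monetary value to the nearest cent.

Supplier A is cheaper by USD 28907.87

Supplier A (CFR):
CIF value = CFR price + insurance = 225029.50 + 607.90 = 225637.40
Import duty = 225637.40 × 17.9% = 40389.09
Buyer bears (A): 607.90 + 337.15 + 472.90 + 2053.49 = 3471.44
Landed cost (A) = invoice 225029.50 + 3471.44 + duty 40389.09 = 268890.03
Supplier B (FCA):
CIF value = FCA price + origin terminal + freight + insurance = 240845.61 + 310.15 + 8392.71 + 607.90 = 250156.37
Import duty = 250156.37 × 17.9% = 44777.99
Buyer bears (B): 310.15 + 8392.71 + 607.90 + 337.15 + 472.90 + 2053.49 = 12174.30
Landed cost (B) = invoice 240845.61 + 12174.30 + duty 44777.99 = 297797.90
Difference = |268890.03 − 297797.90| = 28907.87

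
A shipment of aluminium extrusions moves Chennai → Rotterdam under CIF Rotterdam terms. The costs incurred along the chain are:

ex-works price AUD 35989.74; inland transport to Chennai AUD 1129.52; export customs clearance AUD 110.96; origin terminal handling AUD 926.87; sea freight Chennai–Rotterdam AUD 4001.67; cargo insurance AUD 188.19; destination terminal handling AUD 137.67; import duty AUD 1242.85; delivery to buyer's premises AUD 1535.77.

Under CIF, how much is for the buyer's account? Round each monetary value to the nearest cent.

Buyer's account: AUD 2916.29

CIF: the seller pays costs through ocean freight and marine insurance to the destination port.
Seller's account: goods 35989.74 + inland to port 1129.52 + export clearance 110.96 + origin terminal 926.87 + freight 4001.67 + insurance 188.19 = 42346.95
Buyer's account: destination terminal 137.67 + duty 1242.85 + delivery 1535.77 = 2916.29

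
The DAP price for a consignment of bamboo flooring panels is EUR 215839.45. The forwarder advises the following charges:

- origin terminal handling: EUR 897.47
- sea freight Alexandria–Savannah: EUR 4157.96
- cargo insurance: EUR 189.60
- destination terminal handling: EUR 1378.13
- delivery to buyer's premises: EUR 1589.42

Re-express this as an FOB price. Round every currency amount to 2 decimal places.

Not relevant to the conversion: origin terminal — on the seller under both DAP and FOB; already in the DAP price and stays in the FOB price.
From DAP to FOB, the seller no longer bears: freight, insurance, destination terminal, delivery.
FOB price = 215839.45 − 4157.96 − 189.60 − 1378.13 − 1589.42 = 208524.34

FOB price: EUR 208524.34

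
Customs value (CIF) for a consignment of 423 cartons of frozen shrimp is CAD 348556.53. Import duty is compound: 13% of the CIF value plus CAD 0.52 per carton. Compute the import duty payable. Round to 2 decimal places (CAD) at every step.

Ad valorem component: 348556.53 × 13% = 45312.35
Specific component: 423 × 0.52 = 219.96
Import duty = 45312.35 + 219.96 = 45532.31

Import duty: CAD 45532.31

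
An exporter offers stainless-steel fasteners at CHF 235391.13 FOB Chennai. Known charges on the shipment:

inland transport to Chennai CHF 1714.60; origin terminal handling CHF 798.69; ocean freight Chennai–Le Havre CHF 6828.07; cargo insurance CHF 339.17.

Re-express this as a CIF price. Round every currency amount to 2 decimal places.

CIF price: CHF 242558.37

Not relevant to the conversion: origin terminal, inland to port — on the seller under both FOB and CIF; already in the FOB price and stays in the CIF price.
From FOB to CIF, the seller additionally bears: freight, insurance.
CIF price = 235391.13 + 6828.07 + 339.17 = 242558.37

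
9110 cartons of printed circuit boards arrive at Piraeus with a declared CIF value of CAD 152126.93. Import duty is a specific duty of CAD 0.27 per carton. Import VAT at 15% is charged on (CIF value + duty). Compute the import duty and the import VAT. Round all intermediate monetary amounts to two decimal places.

Import duty: CAD 2459.70; import VAT: CAD 23187.99

Import duty = 9110 × 0.27 = 2459.70
VAT base = CIF + duty = 152126.93 + 2459.70 = 154586.63
Import VAT = 154586.63 × 15% = 23187.99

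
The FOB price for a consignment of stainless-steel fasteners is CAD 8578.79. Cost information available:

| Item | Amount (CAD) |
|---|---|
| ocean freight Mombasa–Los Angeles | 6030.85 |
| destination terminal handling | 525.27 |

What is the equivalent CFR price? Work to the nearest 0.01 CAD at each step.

Not relevant to the conversion: destination terminal — on the buyer under both terms; not part of either seller's price.
From FOB to CFR, the seller additionally bears: freight.
CFR price = 8578.79 + 6030.85 = 14609.64

CFR price: CAD 14609.64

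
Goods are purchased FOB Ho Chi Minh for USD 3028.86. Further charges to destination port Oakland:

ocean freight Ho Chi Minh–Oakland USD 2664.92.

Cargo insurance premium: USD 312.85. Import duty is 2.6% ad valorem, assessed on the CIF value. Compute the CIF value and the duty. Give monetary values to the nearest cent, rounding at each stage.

CIF value: USD 6006.63; import duty: USD 156.17

CIF = FOB price + freight + insurance
CIF = 3028.86 + 2664.92 + 312.85 = 6006.63
Import duty = 6006.63 × 2.6% = 156.17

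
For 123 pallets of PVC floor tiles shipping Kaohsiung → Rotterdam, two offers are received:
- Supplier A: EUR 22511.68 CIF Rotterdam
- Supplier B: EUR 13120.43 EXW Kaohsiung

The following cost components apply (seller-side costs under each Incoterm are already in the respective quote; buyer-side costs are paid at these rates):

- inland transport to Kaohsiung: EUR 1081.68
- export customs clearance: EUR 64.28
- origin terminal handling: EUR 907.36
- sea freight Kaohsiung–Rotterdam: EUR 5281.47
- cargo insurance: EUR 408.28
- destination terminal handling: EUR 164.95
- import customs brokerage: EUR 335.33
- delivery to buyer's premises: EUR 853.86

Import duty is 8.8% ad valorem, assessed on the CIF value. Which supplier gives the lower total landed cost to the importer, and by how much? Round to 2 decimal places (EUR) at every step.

Supplier A (CIF):
The CIF price already equals the CIF value: 22511.68
Import duty = 22511.68 × 8.8% = 1981.03
Buyer bears (A): 164.95 + 335.33 + 853.86 = 1354.14
Landed cost (A) = invoice 22511.68 + 1354.14 + duty 1981.03 = 25846.85
Supplier B (EXW):
CIF value = EXW price + inland to port + export clearance + origin terminal + freight + insurance = 13120.43 + 1081.68 + 64.28 + 907.36 + 5281.47 + 408.28 = 20863.50
Import duty = 20863.50 × 8.8% = 1835.99
Buyer bears (B): 1081.68 + 64.28 + 907.36 + 5281.47 + 408.28 + 164.95 + 335.33 + 853.86 = 9097.21
Landed cost (B) = invoice 13120.43 + 9097.21 + duty 1835.99 = 24053.63
Difference = |25846.85 − 24053.63| = 1793.22

Supplier B is cheaper by EUR 1793.22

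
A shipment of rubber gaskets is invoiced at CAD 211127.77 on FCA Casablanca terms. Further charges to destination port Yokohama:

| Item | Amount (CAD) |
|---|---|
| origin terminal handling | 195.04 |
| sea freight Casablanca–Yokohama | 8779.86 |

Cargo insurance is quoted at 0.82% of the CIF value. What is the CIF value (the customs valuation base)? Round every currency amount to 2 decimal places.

Let C be the CIF value. C = FCA price + pre-shipment costs + freight + 0.82% × C
C − 0.82% × C = 211127.77 + 195.04 + 8779.86
0.9918 × C = 220102.67
C = 220102.67 / 0.9918 = 221922.43
Insurance premium = 0.82% × 221922.43 = 1819.76

CIF value: CAD 221922.43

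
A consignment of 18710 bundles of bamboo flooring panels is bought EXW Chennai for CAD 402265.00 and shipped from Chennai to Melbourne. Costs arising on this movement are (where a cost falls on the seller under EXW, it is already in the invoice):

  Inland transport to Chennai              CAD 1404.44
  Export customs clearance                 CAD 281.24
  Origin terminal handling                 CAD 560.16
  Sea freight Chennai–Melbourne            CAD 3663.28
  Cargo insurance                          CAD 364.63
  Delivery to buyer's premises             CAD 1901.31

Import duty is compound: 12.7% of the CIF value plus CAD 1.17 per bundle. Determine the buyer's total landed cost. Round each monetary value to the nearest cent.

EXW: the seller makes goods available at their premises; the buyer bears all onward costs.
CIF value = EXW price + inland to port + export clearance + origin terminal + freight + insurance = 402265.00 + 1404.44 + 281.24 + 560.16 + 3663.28 + 364.63 = 408538.75
Ad valorem component: 408538.75 × 12.7% = 51884.42
Specific component: 18710 × 1.17 = 21890.70
Import duty = 51884.42 + 21890.70 = 73775.12
Buyer bears: inland to port 1404.44 + export clearance 281.24 + origin terminal 560.16 + freight 3663.28 + insurance 364.63 + delivery 1901.31 + duty 73775.12 = 81950.18
Landed cost = invoice 402265.00 + 81950.18 = 484215.18

Total landed cost: CAD 484215.18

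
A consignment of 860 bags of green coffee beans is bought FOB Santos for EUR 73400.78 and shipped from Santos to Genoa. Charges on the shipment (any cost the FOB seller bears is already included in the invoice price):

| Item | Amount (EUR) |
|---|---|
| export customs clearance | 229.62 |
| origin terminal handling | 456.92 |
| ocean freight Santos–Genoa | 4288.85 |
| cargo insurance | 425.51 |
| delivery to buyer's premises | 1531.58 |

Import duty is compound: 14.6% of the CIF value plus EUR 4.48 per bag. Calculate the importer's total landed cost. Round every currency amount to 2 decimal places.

Total landed cost: EUR 94904.33

FOB: the seller bears costs until goods are on board at the origin port; the buyer bears freight, insurance and all costs thereafter.
Already in the invoice (seller's account under FOB): export clearance, origin terminal — exclude.
CIF value = FOB price + freight + insurance = 73400.78 + 4288.85 + 425.51 = 78115.14
Ad valorem component: 78115.14 × 14.6% = 11404.81
Specific component: 860 × 4.48 = 3852.80
Import duty = 11404.81 + 3852.80 = 15257.61
Buyer bears: freight 4288.85 + insurance 425.51 + delivery 1531.58 + duty 15257.61 = 21503.55
Landed cost = invoice 73400.78 + 21503.55 = 94904.33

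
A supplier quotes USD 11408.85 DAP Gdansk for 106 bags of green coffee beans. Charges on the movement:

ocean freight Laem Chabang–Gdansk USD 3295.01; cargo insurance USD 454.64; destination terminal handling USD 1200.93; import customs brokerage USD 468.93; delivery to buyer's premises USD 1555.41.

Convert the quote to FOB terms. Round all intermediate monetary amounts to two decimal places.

Not relevant to the conversion: brokerage — on the buyer under both terms; not part of either seller's price.
From DAP to FOB, the seller no longer bears: freight, insurance, destination terminal, delivery.
FOB price = 11408.85 − 3295.01 − 454.64 − 1200.93 − 1555.41 = 4902.86

FOB price: USD 4902.86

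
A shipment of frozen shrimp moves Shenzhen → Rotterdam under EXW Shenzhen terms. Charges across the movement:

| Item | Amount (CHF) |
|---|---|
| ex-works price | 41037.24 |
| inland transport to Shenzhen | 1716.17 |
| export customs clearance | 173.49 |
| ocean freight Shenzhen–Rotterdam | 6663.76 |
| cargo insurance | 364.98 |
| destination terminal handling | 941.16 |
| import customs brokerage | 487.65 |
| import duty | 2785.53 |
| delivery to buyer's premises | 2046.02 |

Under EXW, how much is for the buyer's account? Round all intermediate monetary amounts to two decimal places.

EXW: the seller makes goods available at their premises; the buyer bears all onward costs.
Seller's account: goods 41037.24 = 41037.24
Buyer's account: inland to port 1716.17 + export clearance 173.49 + freight 6663.76 + insurance 364.98 + destination terminal 941.16 + brokerage 487.65 + duty 2785.53 + delivery 2046.02 = 15178.76

Buyer's account: CHF 15178.76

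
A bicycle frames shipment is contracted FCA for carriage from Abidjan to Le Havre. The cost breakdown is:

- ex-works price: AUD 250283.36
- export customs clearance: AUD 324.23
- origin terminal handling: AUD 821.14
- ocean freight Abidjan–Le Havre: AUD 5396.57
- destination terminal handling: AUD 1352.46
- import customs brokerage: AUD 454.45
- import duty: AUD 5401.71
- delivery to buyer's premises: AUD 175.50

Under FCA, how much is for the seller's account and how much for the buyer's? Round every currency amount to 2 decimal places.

FCA: the seller delivers export-cleared goods to the carrier; the buyer bears costs from that point.
Seller's account: goods 250283.36 + export clearance 324.23 = 250607.59
Buyer's account: origin terminal 821.14 + freight 5396.57 + destination terminal 1352.46 + brokerage 454.45 + duty 5401.71 + delivery 175.50 = 13601.83

Seller: AUD 250607.59; buyer: AUD 13601.83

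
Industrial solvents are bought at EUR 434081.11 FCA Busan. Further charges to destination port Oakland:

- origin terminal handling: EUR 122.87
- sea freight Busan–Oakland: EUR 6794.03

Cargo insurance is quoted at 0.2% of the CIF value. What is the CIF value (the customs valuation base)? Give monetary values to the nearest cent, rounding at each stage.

CIF value: EUR 441881.77

Let C be the CIF value. C = FCA price + pre-shipment costs + freight + 0.2% × C
C − 0.2% × C = 434081.11 + 122.87 + 6794.03
0.998 × C = 440998.01
C = 440998.01 / 0.998 = 441881.77
Insurance premium = 0.2% × 441881.77 = 883.76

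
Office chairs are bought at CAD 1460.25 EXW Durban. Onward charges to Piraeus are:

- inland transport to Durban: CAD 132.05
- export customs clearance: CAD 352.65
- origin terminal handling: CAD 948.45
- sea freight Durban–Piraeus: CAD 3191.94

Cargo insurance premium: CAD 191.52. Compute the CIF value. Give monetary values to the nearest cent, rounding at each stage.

CIF value: CAD 6276.86

CIF = EXW price + pre-shipment costs + freight + insurance
CIF = 1460.25 + 132.05 + 352.65 + 948.45 + 3191.94 + 191.52 = 6276.86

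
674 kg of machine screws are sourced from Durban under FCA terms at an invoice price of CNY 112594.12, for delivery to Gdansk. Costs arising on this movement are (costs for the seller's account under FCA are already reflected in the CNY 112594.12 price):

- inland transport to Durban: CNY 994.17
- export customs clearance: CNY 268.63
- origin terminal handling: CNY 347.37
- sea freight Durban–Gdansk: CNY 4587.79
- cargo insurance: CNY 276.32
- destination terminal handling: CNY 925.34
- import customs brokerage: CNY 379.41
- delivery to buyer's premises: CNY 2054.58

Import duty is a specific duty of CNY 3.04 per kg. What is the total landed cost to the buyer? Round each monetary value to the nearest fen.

FCA: the seller delivers export-cleared goods to the carrier; the buyer bears costs from that point.
Already in the invoice (seller's account under FCA): inland to port, export clearance — exclude.
CIF value = FCA price + origin terminal + freight + insurance = 112594.12 + 347.37 + 4587.79 + 276.32 = 117805.60
Import duty = 674 × 3.04 = 2048.96
Buyer bears: origin terminal 347.37 + freight 4587.79 + insurance 276.32 + destination terminal 925.34 + brokerage 379.41 + delivery 2054.58 + duty 2048.96 = 10619.77
Landed cost = invoice 112594.12 + 10619.77 = 123213.89

Total landed cost: CNY 123213.89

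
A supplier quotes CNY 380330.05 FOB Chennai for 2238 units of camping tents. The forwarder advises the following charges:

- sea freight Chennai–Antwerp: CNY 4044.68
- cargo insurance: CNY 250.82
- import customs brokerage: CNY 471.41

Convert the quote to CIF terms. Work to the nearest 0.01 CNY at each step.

CIF price: CNY 384625.55

Not relevant to the conversion: brokerage — on the buyer under both terms; not part of either seller's price.
From FOB to CIF, the seller additionally bears: freight, insurance.
CIF price = 380330.05 + 4044.68 + 250.82 = 384625.55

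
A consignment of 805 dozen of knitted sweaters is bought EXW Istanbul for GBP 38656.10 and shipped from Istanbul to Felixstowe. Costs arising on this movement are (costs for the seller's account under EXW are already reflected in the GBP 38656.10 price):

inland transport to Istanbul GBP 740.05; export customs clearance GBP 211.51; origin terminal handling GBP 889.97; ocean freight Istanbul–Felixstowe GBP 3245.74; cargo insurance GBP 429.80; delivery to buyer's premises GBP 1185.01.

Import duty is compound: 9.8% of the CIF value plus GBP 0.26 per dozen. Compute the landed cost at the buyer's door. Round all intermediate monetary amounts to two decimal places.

Total landed cost: GBP 49896.45

EXW: the seller makes goods available at their premises; the buyer bears all onward costs.
CIF value = EXW price + inland to port + export clearance + origin terminal + freight + insurance = 38656.10 + 740.05 + 211.51 + 889.97 + 3245.74 + 429.80 = 44173.17
Ad valorem component: 44173.17 × 9.8% = 4328.97
Specific component: 805 × 0.26 = 209.30
Import duty = 4328.97 + 209.30 = 4538.27
Buyer bears: inland to port 740.05 + export clearance 211.51 + origin terminal 889.97 + freight 3245.74 + insurance 429.80 + delivery 1185.01 + duty 4538.27 = 11240.35
Landed cost = invoice 38656.10 + 11240.35 = 49896.45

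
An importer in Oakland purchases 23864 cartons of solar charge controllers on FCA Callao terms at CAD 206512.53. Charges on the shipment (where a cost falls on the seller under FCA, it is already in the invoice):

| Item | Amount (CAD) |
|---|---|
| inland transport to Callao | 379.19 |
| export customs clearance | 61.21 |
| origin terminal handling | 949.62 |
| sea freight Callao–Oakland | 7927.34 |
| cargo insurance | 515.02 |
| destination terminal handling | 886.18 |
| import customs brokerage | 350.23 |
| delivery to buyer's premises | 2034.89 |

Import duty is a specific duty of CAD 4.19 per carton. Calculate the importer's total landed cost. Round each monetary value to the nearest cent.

Total landed cost: CAD 319165.97

FCA: the seller delivers export-cleared goods to the carrier; the buyer bears costs from that point.
Already in the invoice (seller's account under FCA): inland to port, export clearance — exclude.
CIF value = FCA price + origin terminal + freight + insurance = 206512.53 + 949.62 + 7927.34 + 515.02 = 215904.51
Import duty = 23864 × 4.19 = 99990.16
Buyer bears: origin terminal 949.62 + freight 7927.34 + insurance 515.02 + destination terminal 886.18 + brokerage 350.23 + delivery 2034.89 + duty 99990.16 = 112653.44
Landed cost = invoice 206512.53 + 112653.44 = 319165.97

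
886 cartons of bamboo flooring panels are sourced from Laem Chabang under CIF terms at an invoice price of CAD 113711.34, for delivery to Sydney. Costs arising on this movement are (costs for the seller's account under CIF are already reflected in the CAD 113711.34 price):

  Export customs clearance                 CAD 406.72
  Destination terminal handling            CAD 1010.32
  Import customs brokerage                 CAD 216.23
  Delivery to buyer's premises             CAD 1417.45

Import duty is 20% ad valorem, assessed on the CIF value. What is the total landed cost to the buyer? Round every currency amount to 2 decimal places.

Total landed cost: CAD 139097.61

CIF: the seller pays costs through ocean freight and marine insurance to the destination port.
Already in the invoice (seller's account under CIF): export clearance — exclude.
The CIF price already equals the CIF value: 113711.34
Import duty = 113711.34 × 20% = 22742.27
Buyer bears: destination terminal 1010.32 + brokerage 216.23 + delivery 1417.45 + duty 22742.27 = 25386.27
Landed cost = invoice 113711.34 + 25386.27 = 139097.61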